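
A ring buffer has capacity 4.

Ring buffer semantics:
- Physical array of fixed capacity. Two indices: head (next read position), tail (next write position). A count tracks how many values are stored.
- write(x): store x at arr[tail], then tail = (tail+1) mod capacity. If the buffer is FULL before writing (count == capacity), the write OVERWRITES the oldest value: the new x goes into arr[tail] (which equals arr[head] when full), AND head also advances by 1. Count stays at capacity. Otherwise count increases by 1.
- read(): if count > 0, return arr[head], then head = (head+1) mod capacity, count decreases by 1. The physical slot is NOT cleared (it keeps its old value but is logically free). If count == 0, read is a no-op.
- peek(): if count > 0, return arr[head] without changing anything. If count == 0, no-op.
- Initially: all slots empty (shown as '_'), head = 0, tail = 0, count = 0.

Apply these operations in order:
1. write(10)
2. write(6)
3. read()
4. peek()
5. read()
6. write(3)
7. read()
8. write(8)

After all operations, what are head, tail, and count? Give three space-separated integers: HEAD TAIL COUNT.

Answer: 3 0 1

Derivation:
After op 1 (write(10)): arr=[10 _ _ _] head=0 tail=1 count=1
After op 2 (write(6)): arr=[10 6 _ _] head=0 tail=2 count=2
After op 3 (read()): arr=[10 6 _ _] head=1 tail=2 count=1
After op 4 (peek()): arr=[10 6 _ _] head=1 tail=2 count=1
After op 5 (read()): arr=[10 6 _ _] head=2 tail=2 count=0
After op 6 (write(3)): arr=[10 6 3 _] head=2 tail=3 count=1
After op 7 (read()): arr=[10 6 3 _] head=3 tail=3 count=0
After op 8 (write(8)): arr=[10 6 3 8] head=3 tail=0 count=1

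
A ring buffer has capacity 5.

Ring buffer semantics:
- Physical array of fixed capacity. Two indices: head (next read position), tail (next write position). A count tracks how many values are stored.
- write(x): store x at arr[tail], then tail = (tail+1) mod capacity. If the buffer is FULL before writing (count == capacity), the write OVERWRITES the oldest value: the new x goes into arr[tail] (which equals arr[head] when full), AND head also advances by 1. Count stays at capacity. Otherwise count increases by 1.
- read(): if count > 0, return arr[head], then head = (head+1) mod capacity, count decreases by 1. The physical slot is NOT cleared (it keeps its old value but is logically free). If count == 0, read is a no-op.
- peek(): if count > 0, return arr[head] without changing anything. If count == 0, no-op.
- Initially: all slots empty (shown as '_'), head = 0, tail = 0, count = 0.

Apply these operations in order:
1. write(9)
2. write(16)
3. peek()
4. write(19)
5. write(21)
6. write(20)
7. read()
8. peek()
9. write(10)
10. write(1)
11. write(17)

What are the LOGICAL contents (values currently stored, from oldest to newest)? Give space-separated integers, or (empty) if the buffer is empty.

After op 1 (write(9)): arr=[9 _ _ _ _] head=0 tail=1 count=1
After op 2 (write(16)): arr=[9 16 _ _ _] head=0 tail=2 count=2
After op 3 (peek()): arr=[9 16 _ _ _] head=0 tail=2 count=2
After op 4 (write(19)): arr=[9 16 19 _ _] head=0 tail=3 count=3
After op 5 (write(21)): arr=[9 16 19 21 _] head=0 tail=4 count=4
After op 6 (write(20)): arr=[9 16 19 21 20] head=0 tail=0 count=5
After op 7 (read()): arr=[9 16 19 21 20] head=1 tail=0 count=4
After op 8 (peek()): arr=[9 16 19 21 20] head=1 tail=0 count=4
After op 9 (write(10)): arr=[10 16 19 21 20] head=1 tail=1 count=5
After op 10 (write(1)): arr=[10 1 19 21 20] head=2 tail=2 count=5
After op 11 (write(17)): arr=[10 1 17 21 20] head=3 tail=3 count=5

Answer: 21 20 10 1 17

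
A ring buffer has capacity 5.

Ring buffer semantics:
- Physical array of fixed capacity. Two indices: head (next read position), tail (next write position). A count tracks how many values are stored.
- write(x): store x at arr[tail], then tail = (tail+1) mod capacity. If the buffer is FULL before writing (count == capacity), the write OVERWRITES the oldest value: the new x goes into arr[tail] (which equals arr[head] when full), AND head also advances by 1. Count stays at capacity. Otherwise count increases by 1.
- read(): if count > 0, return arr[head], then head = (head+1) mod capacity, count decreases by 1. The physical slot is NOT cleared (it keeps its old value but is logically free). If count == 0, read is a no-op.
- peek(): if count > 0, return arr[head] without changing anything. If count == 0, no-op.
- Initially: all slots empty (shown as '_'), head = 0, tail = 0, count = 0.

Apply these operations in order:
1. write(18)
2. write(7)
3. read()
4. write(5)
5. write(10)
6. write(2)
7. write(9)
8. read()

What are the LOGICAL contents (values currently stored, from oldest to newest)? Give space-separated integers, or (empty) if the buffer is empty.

Answer: 5 10 2 9

Derivation:
After op 1 (write(18)): arr=[18 _ _ _ _] head=0 tail=1 count=1
After op 2 (write(7)): arr=[18 7 _ _ _] head=0 tail=2 count=2
After op 3 (read()): arr=[18 7 _ _ _] head=1 tail=2 count=1
After op 4 (write(5)): arr=[18 7 5 _ _] head=1 tail=3 count=2
After op 5 (write(10)): arr=[18 7 5 10 _] head=1 tail=4 count=3
After op 6 (write(2)): arr=[18 7 5 10 2] head=1 tail=0 count=4
After op 7 (write(9)): arr=[9 7 5 10 2] head=1 tail=1 count=5
After op 8 (read()): arr=[9 7 5 10 2] head=2 tail=1 count=4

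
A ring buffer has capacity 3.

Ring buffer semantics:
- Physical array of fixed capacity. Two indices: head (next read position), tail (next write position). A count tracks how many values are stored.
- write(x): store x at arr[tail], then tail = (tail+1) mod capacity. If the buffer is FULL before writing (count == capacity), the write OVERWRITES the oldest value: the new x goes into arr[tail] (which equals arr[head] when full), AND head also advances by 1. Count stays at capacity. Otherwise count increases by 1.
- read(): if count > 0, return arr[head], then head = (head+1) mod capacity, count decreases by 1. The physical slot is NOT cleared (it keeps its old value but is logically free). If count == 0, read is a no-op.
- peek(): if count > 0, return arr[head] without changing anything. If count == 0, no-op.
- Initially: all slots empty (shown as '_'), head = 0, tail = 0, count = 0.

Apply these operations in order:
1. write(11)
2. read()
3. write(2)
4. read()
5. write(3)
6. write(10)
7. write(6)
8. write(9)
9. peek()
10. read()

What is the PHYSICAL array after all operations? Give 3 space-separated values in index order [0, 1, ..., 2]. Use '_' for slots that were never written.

Answer: 10 6 9

Derivation:
After op 1 (write(11)): arr=[11 _ _] head=0 tail=1 count=1
After op 2 (read()): arr=[11 _ _] head=1 tail=1 count=0
After op 3 (write(2)): arr=[11 2 _] head=1 tail=2 count=1
After op 4 (read()): arr=[11 2 _] head=2 tail=2 count=0
After op 5 (write(3)): arr=[11 2 3] head=2 tail=0 count=1
After op 6 (write(10)): arr=[10 2 3] head=2 tail=1 count=2
After op 7 (write(6)): arr=[10 6 3] head=2 tail=2 count=3
After op 8 (write(9)): arr=[10 6 9] head=0 tail=0 count=3
After op 9 (peek()): arr=[10 6 9] head=0 tail=0 count=3
After op 10 (read()): arr=[10 6 9] head=1 tail=0 count=2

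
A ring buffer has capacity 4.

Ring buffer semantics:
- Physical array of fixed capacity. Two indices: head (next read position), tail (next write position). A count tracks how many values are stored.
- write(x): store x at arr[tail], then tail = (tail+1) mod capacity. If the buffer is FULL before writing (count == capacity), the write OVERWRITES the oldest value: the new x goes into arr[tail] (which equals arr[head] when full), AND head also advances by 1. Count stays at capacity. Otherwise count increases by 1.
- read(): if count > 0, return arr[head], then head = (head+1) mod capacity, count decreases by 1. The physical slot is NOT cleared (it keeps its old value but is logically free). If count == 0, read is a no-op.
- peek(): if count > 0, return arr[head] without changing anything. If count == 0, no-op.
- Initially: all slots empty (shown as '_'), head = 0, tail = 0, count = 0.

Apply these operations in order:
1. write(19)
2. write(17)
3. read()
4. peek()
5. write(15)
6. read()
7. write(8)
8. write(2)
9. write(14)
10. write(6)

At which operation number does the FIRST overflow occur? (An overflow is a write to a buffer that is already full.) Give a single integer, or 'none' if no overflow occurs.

Answer: 10

Derivation:
After op 1 (write(19)): arr=[19 _ _ _] head=0 tail=1 count=1
After op 2 (write(17)): arr=[19 17 _ _] head=0 tail=2 count=2
After op 3 (read()): arr=[19 17 _ _] head=1 tail=2 count=1
After op 4 (peek()): arr=[19 17 _ _] head=1 tail=2 count=1
After op 5 (write(15)): arr=[19 17 15 _] head=1 tail=3 count=2
After op 6 (read()): arr=[19 17 15 _] head=2 tail=3 count=1
After op 7 (write(8)): arr=[19 17 15 8] head=2 tail=0 count=2
After op 8 (write(2)): arr=[2 17 15 8] head=2 tail=1 count=3
After op 9 (write(14)): arr=[2 14 15 8] head=2 tail=2 count=4
After op 10 (write(6)): arr=[2 14 6 8] head=3 tail=3 count=4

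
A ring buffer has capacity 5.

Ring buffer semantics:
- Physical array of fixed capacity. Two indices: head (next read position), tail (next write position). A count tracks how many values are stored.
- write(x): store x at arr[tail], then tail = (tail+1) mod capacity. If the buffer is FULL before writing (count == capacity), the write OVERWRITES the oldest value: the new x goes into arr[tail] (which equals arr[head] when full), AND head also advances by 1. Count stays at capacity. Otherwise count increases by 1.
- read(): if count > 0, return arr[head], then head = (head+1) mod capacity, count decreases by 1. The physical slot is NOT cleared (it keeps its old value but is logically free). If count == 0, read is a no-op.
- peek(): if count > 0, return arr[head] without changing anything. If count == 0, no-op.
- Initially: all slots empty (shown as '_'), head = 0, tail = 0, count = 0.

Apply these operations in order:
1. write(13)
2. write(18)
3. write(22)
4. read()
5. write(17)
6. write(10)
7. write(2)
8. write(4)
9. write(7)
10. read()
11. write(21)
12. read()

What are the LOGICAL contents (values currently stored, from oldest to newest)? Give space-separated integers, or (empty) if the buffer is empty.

After op 1 (write(13)): arr=[13 _ _ _ _] head=0 tail=1 count=1
After op 2 (write(18)): arr=[13 18 _ _ _] head=0 tail=2 count=2
After op 3 (write(22)): arr=[13 18 22 _ _] head=0 tail=3 count=3
After op 4 (read()): arr=[13 18 22 _ _] head=1 tail=3 count=2
After op 5 (write(17)): arr=[13 18 22 17 _] head=1 tail=4 count=3
After op 6 (write(10)): arr=[13 18 22 17 10] head=1 tail=0 count=4
After op 7 (write(2)): arr=[2 18 22 17 10] head=1 tail=1 count=5
After op 8 (write(4)): arr=[2 4 22 17 10] head=2 tail=2 count=5
After op 9 (write(7)): arr=[2 4 7 17 10] head=3 tail=3 count=5
After op 10 (read()): arr=[2 4 7 17 10] head=4 tail=3 count=4
After op 11 (write(21)): arr=[2 4 7 21 10] head=4 tail=4 count=5
After op 12 (read()): arr=[2 4 7 21 10] head=0 tail=4 count=4

Answer: 2 4 7 21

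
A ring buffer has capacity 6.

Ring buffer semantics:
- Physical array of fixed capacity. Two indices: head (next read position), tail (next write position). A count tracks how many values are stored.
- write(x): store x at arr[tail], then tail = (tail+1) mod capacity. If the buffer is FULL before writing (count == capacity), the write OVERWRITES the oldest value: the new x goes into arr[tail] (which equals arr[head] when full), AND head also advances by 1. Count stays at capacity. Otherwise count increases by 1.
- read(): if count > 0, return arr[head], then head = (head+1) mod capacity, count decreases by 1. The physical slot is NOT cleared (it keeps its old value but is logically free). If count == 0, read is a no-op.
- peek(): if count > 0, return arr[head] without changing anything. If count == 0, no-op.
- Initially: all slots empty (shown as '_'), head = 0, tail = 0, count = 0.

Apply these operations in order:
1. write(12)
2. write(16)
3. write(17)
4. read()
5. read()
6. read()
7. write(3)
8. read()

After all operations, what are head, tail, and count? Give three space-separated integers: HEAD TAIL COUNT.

Answer: 4 4 0

Derivation:
After op 1 (write(12)): arr=[12 _ _ _ _ _] head=0 tail=1 count=1
After op 2 (write(16)): arr=[12 16 _ _ _ _] head=0 tail=2 count=2
After op 3 (write(17)): arr=[12 16 17 _ _ _] head=0 tail=3 count=3
After op 4 (read()): arr=[12 16 17 _ _ _] head=1 tail=3 count=2
After op 5 (read()): arr=[12 16 17 _ _ _] head=2 tail=3 count=1
After op 6 (read()): arr=[12 16 17 _ _ _] head=3 tail=3 count=0
After op 7 (write(3)): arr=[12 16 17 3 _ _] head=3 tail=4 count=1
After op 8 (read()): arr=[12 16 17 3 _ _] head=4 tail=4 count=0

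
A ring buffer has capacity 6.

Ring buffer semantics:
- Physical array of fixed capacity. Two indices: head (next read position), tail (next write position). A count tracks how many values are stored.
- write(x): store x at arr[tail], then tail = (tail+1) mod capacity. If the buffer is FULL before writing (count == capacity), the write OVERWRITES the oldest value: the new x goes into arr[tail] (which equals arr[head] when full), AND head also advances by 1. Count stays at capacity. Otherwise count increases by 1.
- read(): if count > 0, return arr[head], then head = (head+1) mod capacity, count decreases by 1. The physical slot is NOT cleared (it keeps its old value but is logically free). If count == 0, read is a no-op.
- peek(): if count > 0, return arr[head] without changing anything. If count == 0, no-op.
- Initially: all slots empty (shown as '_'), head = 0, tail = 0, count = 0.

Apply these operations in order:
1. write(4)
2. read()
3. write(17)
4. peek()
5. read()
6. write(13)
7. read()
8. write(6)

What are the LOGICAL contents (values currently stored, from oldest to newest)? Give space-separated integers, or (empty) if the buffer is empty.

After op 1 (write(4)): arr=[4 _ _ _ _ _] head=0 tail=1 count=1
After op 2 (read()): arr=[4 _ _ _ _ _] head=1 tail=1 count=0
After op 3 (write(17)): arr=[4 17 _ _ _ _] head=1 tail=2 count=1
After op 4 (peek()): arr=[4 17 _ _ _ _] head=1 tail=2 count=1
After op 5 (read()): arr=[4 17 _ _ _ _] head=2 tail=2 count=0
After op 6 (write(13)): arr=[4 17 13 _ _ _] head=2 tail=3 count=1
After op 7 (read()): arr=[4 17 13 _ _ _] head=3 tail=3 count=0
After op 8 (write(6)): arr=[4 17 13 6 _ _] head=3 tail=4 count=1

Answer: 6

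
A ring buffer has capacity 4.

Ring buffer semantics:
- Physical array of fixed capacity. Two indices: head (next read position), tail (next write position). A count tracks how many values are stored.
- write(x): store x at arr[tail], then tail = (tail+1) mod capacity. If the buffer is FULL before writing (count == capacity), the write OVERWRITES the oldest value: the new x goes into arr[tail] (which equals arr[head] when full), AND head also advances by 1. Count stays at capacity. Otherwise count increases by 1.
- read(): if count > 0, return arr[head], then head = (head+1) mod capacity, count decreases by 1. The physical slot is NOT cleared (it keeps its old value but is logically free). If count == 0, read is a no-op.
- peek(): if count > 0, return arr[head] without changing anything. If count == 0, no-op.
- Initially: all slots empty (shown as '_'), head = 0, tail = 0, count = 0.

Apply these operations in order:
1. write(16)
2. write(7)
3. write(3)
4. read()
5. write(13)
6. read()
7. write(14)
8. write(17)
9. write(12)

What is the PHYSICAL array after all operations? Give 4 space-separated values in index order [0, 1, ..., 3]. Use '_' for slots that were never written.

Answer: 14 17 12 13

Derivation:
After op 1 (write(16)): arr=[16 _ _ _] head=0 tail=1 count=1
After op 2 (write(7)): arr=[16 7 _ _] head=0 tail=2 count=2
After op 3 (write(3)): arr=[16 7 3 _] head=0 tail=3 count=3
After op 4 (read()): arr=[16 7 3 _] head=1 tail=3 count=2
After op 5 (write(13)): arr=[16 7 3 13] head=1 tail=0 count=3
After op 6 (read()): arr=[16 7 3 13] head=2 tail=0 count=2
After op 7 (write(14)): arr=[14 7 3 13] head=2 tail=1 count=3
After op 8 (write(17)): arr=[14 17 3 13] head=2 tail=2 count=4
After op 9 (write(12)): arr=[14 17 12 13] head=3 tail=3 count=4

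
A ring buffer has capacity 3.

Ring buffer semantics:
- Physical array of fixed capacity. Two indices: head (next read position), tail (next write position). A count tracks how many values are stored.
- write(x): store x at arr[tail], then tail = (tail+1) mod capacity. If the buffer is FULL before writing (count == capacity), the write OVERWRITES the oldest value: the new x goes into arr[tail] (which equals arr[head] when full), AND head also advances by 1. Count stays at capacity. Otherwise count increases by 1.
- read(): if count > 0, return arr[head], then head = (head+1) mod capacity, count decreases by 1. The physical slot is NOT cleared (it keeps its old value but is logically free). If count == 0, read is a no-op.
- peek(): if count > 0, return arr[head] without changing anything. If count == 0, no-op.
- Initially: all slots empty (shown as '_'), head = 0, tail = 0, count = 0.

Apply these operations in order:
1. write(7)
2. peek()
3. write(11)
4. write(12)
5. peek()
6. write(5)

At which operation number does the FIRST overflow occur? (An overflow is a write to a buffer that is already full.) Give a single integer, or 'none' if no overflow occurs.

Answer: 6

Derivation:
After op 1 (write(7)): arr=[7 _ _] head=0 tail=1 count=1
After op 2 (peek()): arr=[7 _ _] head=0 tail=1 count=1
After op 3 (write(11)): arr=[7 11 _] head=0 tail=2 count=2
After op 4 (write(12)): arr=[7 11 12] head=0 tail=0 count=3
After op 5 (peek()): arr=[7 11 12] head=0 tail=0 count=3
After op 6 (write(5)): arr=[5 11 12] head=1 tail=1 count=3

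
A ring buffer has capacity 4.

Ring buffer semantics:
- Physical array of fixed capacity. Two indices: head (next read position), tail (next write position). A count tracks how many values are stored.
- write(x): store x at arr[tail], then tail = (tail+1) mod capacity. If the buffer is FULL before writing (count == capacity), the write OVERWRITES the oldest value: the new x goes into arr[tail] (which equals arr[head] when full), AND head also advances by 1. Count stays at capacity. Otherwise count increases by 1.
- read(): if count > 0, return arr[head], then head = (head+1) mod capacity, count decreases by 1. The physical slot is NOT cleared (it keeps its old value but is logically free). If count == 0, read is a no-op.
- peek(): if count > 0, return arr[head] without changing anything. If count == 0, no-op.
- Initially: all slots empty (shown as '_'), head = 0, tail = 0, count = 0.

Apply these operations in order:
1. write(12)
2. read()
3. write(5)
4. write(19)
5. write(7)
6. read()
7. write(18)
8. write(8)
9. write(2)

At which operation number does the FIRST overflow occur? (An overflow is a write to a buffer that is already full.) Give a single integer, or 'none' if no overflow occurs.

After op 1 (write(12)): arr=[12 _ _ _] head=0 tail=1 count=1
After op 2 (read()): arr=[12 _ _ _] head=1 tail=1 count=0
After op 3 (write(5)): arr=[12 5 _ _] head=1 tail=2 count=1
After op 4 (write(19)): arr=[12 5 19 _] head=1 tail=3 count=2
After op 5 (write(7)): arr=[12 5 19 7] head=1 tail=0 count=3
After op 6 (read()): arr=[12 5 19 7] head=2 tail=0 count=2
After op 7 (write(18)): arr=[18 5 19 7] head=2 tail=1 count=3
After op 8 (write(8)): arr=[18 8 19 7] head=2 tail=2 count=4
After op 9 (write(2)): arr=[18 8 2 7] head=3 tail=3 count=4

Answer: 9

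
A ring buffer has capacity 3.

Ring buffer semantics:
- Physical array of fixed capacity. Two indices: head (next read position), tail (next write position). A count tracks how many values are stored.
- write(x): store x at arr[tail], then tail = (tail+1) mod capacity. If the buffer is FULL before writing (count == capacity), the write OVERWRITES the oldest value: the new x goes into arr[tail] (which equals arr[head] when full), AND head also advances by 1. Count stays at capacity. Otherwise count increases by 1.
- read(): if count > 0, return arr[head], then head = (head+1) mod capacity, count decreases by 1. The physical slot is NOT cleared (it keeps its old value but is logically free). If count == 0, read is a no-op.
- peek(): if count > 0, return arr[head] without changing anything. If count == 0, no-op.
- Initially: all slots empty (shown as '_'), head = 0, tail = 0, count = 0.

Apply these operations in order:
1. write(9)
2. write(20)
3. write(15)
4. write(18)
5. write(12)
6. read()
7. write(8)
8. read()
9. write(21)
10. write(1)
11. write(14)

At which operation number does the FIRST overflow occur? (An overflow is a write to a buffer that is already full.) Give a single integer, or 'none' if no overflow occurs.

After op 1 (write(9)): arr=[9 _ _] head=0 tail=1 count=1
After op 2 (write(20)): arr=[9 20 _] head=0 tail=2 count=2
After op 3 (write(15)): arr=[9 20 15] head=0 tail=0 count=3
After op 4 (write(18)): arr=[18 20 15] head=1 tail=1 count=3
After op 5 (write(12)): arr=[18 12 15] head=2 tail=2 count=3
After op 6 (read()): arr=[18 12 15] head=0 tail=2 count=2
After op 7 (write(8)): arr=[18 12 8] head=0 tail=0 count=3
After op 8 (read()): arr=[18 12 8] head=1 tail=0 count=2
After op 9 (write(21)): arr=[21 12 8] head=1 tail=1 count=3
After op 10 (write(1)): arr=[21 1 8] head=2 tail=2 count=3
After op 11 (write(14)): arr=[21 1 14] head=0 tail=0 count=3

Answer: 4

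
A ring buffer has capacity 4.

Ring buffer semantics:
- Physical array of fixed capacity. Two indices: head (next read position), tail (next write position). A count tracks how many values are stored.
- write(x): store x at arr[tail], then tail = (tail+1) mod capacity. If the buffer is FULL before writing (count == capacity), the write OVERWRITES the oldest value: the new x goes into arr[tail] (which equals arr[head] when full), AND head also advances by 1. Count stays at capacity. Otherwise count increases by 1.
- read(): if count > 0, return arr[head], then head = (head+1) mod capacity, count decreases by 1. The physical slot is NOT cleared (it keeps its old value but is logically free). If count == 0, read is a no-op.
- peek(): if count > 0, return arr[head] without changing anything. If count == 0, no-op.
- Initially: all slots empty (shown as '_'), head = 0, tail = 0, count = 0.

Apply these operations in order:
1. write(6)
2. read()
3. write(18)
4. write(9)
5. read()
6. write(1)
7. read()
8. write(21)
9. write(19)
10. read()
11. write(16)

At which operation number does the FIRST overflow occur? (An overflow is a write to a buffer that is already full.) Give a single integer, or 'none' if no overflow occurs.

After op 1 (write(6)): arr=[6 _ _ _] head=0 tail=1 count=1
After op 2 (read()): arr=[6 _ _ _] head=1 tail=1 count=0
After op 3 (write(18)): arr=[6 18 _ _] head=1 tail=2 count=1
After op 4 (write(9)): arr=[6 18 9 _] head=1 tail=3 count=2
After op 5 (read()): arr=[6 18 9 _] head=2 tail=3 count=1
After op 6 (write(1)): arr=[6 18 9 1] head=2 tail=0 count=2
After op 7 (read()): arr=[6 18 9 1] head=3 tail=0 count=1
After op 8 (write(21)): arr=[21 18 9 1] head=3 tail=1 count=2
After op 9 (write(19)): arr=[21 19 9 1] head=3 tail=2 count=3
After op 10 (read()): arr=[21 19 9 1] head=0 tail=2 count=2
After op 11 (write(16)): arr=[21 19 16 1] head=0 tail=3 count=3

Answer: none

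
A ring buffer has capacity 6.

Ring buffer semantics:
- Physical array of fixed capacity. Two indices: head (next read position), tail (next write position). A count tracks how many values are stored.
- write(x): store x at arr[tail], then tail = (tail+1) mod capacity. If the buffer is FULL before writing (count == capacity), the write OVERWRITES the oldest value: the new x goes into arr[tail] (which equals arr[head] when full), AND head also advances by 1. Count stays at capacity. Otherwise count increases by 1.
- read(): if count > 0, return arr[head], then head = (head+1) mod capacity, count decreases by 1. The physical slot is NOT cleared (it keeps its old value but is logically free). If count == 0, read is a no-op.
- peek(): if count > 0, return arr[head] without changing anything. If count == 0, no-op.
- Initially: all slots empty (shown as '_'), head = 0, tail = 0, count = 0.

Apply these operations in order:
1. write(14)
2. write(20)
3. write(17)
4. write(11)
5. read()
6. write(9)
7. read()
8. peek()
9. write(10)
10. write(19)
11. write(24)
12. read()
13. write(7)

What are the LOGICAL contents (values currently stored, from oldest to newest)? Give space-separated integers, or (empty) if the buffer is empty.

After op 1 (write(14)): arr=[14 _ _ _ _ _] head=0 tail=1 count=1
After op 2 (write(20)): arr=[14 20 _ _ _ _] head=0 tail=2 count=2
After op 3 (write(17)): arr=[14 20 17 _ _ _] head=0 tail=3 count=3
After op 4 (write(11)): arr=[14 20 17 11 _ _] head=0 tail=4 count=4
After op 5 (read()): arr=[14 20 17 11 _ _] head=1 tail=4 count=3
After op 6 (write(9)): arr=[14 20 17 11 9 _] head=1 tail=5 count=4
After op 7 (read()): arr=[14 20 17 11 9 _] head=2 tail=5 count=3
After op 8 (peek()): arr=[14 20 17 11 9 _] head=2 tail=5 count=3
After op 9 (write(10)): arr=[14 20 17 11 9 10] head=2 tail=0 count=4
After op 10 (write(19)): arr=[19 20 17 11 9 10] head=2 tail=1 count=5
After op 11 (write(24)): arr=[19 24 17 11 9 10] head=2 tail=2 count=6
After op 12 (read()): arr=[19 24 17 11 9 10] head=3 tail=2 count=5
After op 13 (write(7)): arr=[19 24 7 11 9 10] head=3 tail=3 count=6

Answer: 11 9 10 19 24 7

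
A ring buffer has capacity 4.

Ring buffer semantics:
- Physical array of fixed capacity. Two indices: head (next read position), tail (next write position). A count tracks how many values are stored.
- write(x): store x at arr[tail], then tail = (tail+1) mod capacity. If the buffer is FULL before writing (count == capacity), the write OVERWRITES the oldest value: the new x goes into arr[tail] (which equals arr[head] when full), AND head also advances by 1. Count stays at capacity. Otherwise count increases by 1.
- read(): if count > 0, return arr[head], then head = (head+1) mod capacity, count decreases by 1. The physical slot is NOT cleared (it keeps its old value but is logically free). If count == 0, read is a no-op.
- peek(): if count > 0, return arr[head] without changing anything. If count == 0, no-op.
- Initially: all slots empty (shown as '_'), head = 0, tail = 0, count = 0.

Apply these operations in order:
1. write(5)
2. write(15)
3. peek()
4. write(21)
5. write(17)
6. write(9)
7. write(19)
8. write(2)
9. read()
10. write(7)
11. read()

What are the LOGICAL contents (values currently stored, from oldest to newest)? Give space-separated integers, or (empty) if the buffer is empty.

Answer: 19 2 7

Derivation:
After op 1 (write(5)): arr=[5 _ _ _] head=0 tail=1 count=1
After op 2 (write(15)): arr=[5 15 _ _] head=0 tail=2 count=2
After op 3 (peek()): arr=[5 15 _ _] head=0 tail=2 count=2
After op 4 (write(21)): arr=[5 15 21 _] head=0 tail=3 count=3
After op 5 (write(17)): arr=[5 15 21 17] head=0 tail=0 count=4
After op 6 (write(9)): arr=[9 15 21 17] head=1 tail=1 count=4
After op 7 (write(19)): arr=[9 19 21 17] head=2 tail=2 count=4
After op 8 (write(2)): arr=[9 19 2 17] head=3 tail=3 count=4
After op 9 (read()): arr=[9 19 2 17] head=0 tail=3 count=3
After op 10 (write(7)): arr=[9 19 2 7] head=0 tail=0 count=4
After op 11 (read()): arr=[9 19 2 7] head=1 tail=0 count=3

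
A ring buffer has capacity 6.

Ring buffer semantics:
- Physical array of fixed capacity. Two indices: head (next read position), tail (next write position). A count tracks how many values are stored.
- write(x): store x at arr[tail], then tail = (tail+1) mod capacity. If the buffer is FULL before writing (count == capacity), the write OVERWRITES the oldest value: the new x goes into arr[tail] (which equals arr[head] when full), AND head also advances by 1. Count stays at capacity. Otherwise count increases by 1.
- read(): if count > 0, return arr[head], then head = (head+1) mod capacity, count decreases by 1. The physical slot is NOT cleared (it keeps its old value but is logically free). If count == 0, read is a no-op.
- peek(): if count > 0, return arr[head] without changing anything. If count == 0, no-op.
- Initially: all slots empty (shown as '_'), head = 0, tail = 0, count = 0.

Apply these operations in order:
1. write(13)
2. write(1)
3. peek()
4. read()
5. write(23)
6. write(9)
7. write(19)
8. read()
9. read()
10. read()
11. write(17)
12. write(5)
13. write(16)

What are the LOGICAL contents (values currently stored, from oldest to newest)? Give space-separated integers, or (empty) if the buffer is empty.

Answer: 19 17 5 16

Derivation:
After op 1 (write(13)): arr=[13 _ _ _ _ _] head=0 tail=1 count=1
After op 2 (write(1)): arr=[13 1 _ _ _ _] head=0 tail=2 count=2
After op 3 (peek()): arr=[13 1 _ _ _ _] head=0 tail=2 count=2
After op 4 (read()): arr=[13 1 _ _ _ _] head=1 tail=2 count=1
After op 5 (write(23)): arr=[13 1 23 _ _ _] head=1 tail=3 count=2
After op 6 (write(9)): arr=[13 1 23 9 _ _] head=1 tail=4 count=3
After op 7 (write(19)): arr=[13 1 23 9 19 _] head=1 tail=5 count=4
After op 8 (read()): arr=[13 1 23 9 19 _] head=2 tail=5 count=3
After op 9 (read()): arr=[13 1 23 9 19 _] head=3 tail=5 count=2
After op 10 (read()): arr=[13 1 23 9 19 _] head=4 tail=5 count=1
After op 11 (write(17)): arr=[13 1 23 9 19 17] head=4 tail=0 count=2
After op 12 (write(5)): arr=[5 1 23 9 19 17] head=4 tail=1 count=3
After op 13 (write(16)): arr=[5 16 23 9 19 17] head=4 tail=2 count=4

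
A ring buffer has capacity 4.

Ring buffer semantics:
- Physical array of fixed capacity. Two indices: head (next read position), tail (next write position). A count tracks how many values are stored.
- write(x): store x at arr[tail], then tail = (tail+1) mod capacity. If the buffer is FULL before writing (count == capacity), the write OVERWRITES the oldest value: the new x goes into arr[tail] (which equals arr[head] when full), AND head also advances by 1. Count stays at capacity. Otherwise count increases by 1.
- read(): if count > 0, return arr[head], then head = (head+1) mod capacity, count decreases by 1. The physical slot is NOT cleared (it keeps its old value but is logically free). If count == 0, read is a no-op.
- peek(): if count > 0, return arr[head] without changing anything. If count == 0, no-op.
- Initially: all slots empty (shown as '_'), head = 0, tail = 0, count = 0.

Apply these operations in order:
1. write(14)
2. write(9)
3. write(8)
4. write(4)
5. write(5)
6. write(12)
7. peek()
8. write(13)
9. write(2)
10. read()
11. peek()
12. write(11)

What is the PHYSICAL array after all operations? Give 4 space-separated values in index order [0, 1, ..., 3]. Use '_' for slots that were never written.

Answer: 11 12 13 2

Derivation:
After op 1 (write(14)): arr=[14 _ _ _] head=0 tail=1 count=1
After op 2 (write(9)): arr=[14 9 _ _] head=0 tail=2 count=2
After op 3 (write(8)): arr=[14 9 8 _] head=0 tail=3 count=3
After op 4 (write(4)): arr=[14 9 8 4] head=0 tail=0 count=4
After op 5 (write(5)): arr=[5 9 8 4] head=1 tail=1 count=4
After op 6 (write(12)): arr=[5 12 8 4] head=2 tail=2 count=4
After op 7 (peek()): arr=[5 12 8 4] head=2 tail=2 count=4
After op 8 (write(13)): arr=[5 12 13 4] head=3 tail=3 count=4
After op 9 (write(2)): arr=[5 12 13 2] head=0 tail=0 count=4
After op 10 (read()): arr=[5 12 13 2] head=1 tail=0 count=3
After op 11 (peek()): arr=[5 12 13 2] head=1 tail=0 count=3
After op 12 (write(11)): arr=[11 12 13 2] head=1 tail=1 count=4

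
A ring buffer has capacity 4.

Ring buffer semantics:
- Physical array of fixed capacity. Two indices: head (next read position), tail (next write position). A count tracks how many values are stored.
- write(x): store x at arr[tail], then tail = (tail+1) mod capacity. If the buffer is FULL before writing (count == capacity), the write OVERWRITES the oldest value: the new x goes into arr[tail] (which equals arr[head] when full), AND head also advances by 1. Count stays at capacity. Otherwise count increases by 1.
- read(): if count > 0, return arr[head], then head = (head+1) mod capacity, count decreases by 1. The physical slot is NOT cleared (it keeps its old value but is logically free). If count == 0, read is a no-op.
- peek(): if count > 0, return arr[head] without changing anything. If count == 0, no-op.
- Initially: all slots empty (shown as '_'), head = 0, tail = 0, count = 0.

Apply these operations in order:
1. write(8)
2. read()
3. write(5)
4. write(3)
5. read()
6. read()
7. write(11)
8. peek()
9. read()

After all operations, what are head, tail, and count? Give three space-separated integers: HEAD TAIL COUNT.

Answer: 0 0 0

Derivation:
After op 1 (write(8)): arr=[8 _ _ _] head=0 tail=1 count=1
After op 2 (read()): arr=[8 _ _ _] head=1 tail=1 count=0
After op 3 (write(5)): arr=[8 5 _ _] head=1 tail=2 count=1
After op 4 (write(3)): arr=[8 5 3 _] head=1 tail=3 count=2
After op 5 (read()): arr=[8 5 3 _] head=2 tail=3 count=1
After op 6 (read()): arr=[8 5 3 _] head=3 tail=3 count=0
After op 7 (write(11)): arr=[8 5 3 11] head=3 tail=0 count=1
After op 8 (peek()): arr=[8 5 3 11] head=3 tail=0 count=1
After op 9 (read()): arr=[8 5 3 11] head=0 tail=0 count=0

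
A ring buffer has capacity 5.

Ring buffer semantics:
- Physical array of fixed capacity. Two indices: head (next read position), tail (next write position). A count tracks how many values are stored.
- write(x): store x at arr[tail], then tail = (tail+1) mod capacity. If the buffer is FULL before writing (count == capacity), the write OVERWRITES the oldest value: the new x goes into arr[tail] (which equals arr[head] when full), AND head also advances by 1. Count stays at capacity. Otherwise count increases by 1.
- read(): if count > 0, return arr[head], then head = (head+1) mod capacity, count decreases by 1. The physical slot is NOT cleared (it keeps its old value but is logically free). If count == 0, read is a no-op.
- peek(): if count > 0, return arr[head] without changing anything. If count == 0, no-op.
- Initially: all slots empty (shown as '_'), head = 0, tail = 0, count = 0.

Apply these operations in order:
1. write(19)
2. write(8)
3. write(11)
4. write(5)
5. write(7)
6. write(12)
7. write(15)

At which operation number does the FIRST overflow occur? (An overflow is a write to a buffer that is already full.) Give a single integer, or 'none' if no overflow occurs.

Answer: 6

Derivation:
After op 1 (write(19)): arr=[19 _ _ _ _] head=0 tail=1 count=1
After op 2 (write(8)): arr=[19 8 _ _ _] head=0 tail=2 count=2
After op 3 (write(11)): arr=[19 8 11 _ _] head=0 tail=3 count=3
After op 4 (write(5)): arr=[19 8 11 5 _] head=0 tail=4 count=4
After op 5 (write(7)): arr=[19 8 11 5 7] head=0 tail=0 count=5
After op 6 (write(12)): arr=[12 8 11 5 7] head=1 tail=1 count=5
After op 7 (write(15)): arr=[12 15 11 5 7] head=2 tail=2 count=5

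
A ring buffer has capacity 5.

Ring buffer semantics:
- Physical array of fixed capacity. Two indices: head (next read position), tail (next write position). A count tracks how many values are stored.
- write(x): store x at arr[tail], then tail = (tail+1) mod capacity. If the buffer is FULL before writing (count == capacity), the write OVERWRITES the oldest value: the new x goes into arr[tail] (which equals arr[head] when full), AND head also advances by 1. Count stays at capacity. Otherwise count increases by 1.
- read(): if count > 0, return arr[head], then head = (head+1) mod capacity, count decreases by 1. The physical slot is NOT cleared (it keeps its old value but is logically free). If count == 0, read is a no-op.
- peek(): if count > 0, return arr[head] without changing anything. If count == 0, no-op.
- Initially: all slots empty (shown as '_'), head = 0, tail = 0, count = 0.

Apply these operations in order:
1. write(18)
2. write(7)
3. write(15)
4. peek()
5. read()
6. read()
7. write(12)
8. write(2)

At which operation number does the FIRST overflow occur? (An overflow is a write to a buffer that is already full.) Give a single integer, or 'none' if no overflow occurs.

After op 1 (write(18)): arr=[18 _ _ _ _] head=0 tail=1 count=1
After op 2 (write(7)): arr=[18 7 _ _ _] head=0 tail=2 count=2
After op 3 (write(15)): arr=[18 7 15 _ _] head=0 tail=3 count=3
After op 4 (peek()): arr=[18 7 15 _ _] head=0 tail=3 count=3
After op 5 (read()): arr=[18 7 15 _ _] head=1 tail=3 count=2
After op 6 (read()): arr=[18 7 15 _ _] head=2 tail=3 count=1
After op 7 (write(12)): arr=[18 7 15 12 _] head=2 tail=4 count=2
After op 8 (write(2)): arr=[18 7 15 12 2] head=2 tail=0 count=3

Answer: none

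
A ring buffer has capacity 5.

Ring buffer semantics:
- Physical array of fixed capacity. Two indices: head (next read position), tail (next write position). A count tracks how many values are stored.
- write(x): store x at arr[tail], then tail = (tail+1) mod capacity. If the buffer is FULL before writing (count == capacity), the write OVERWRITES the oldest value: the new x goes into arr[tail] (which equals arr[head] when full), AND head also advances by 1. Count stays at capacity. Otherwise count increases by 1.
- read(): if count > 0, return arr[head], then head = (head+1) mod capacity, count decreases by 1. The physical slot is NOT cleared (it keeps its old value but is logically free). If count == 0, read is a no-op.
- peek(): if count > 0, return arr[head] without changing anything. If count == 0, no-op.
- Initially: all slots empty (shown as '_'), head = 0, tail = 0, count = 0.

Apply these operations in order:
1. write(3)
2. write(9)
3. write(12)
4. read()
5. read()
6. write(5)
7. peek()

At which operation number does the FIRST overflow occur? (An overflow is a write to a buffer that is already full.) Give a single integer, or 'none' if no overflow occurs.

Answer: none

Derivation:
After op 1 (write(3)): arr=[3 _ _ _ _] head=0 tail=1 count=1
After op 2 (write(9)): arr=[3 9 _ _ _] head=0 tail=2 count=2
After op 3 (write(12)): arr=[3 9 12 _ _] head=0 tail=3 count=3
After op 4 (read()): arr=[3 9 12 _ _] head=1 tail=3 count=2
After op 5 (read()): arr=[3 9 12 _ _] head=2 tail=3 count=1
After op 6 (write(5)): arr=[3 9 12 5 _] head=2 tail=4 count=2
After op 7 (peek()): arr=[3 9 12 5 _] head=2 tail=4 count=2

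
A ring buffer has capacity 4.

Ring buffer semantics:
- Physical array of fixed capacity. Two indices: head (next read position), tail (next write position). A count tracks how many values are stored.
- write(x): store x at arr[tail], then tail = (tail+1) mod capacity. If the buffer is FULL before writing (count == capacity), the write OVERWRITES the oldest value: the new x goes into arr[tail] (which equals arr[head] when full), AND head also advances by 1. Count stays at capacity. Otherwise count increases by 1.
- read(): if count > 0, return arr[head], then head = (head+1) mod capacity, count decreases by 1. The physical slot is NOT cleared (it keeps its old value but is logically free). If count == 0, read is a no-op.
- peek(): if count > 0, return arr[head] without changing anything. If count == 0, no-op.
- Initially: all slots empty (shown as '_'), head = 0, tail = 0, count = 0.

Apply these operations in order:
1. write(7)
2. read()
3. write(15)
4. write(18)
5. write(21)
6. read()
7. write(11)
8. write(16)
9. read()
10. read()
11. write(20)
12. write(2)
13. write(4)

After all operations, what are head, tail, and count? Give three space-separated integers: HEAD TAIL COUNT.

After op 1 (write(7)): arr=[7 _ _ _] head=0 tail=1 count=1
After op 2 (read()): arr=[7 _ _ _] head=1 tail=1 count=0
After op 3 (write(15)): arr=[7 15 _ _] head=1 tail=2 count=1
After op 4 (write(18)): arr=[7 15 18 _] head=1 tail=3 count=2
After op 5 (write(21)): arr=[7 15 18 21] head=1 tail=0 count=3
After op 6 (read()): arr=[7 15 18 21] head=2 tail=0 count=2
After op 7 (write(11)): arr=[11 15 18 21] head=2 tail=1 count=3
After op 8 (write(16)): arr=[11 16 18 21] head=2 tail=2 count=4
After op 9 (read()): arr=[11 16 18 21] head=3 tail=2 count=3
After op 10 (read()): arr=[11 16 18 21] head=0 tail=2 count=2
After op 11 (write(20)): arr=[11 16 20 21] head=0 tail=3 count=3
After op 12 (write(2)): arr=[11 16 20 2] head=0 tail=0 count=4
After op 13 (write(4)): arr=[4 16 20 2] head=1 tail=1 count=4

Answer: 1 1 4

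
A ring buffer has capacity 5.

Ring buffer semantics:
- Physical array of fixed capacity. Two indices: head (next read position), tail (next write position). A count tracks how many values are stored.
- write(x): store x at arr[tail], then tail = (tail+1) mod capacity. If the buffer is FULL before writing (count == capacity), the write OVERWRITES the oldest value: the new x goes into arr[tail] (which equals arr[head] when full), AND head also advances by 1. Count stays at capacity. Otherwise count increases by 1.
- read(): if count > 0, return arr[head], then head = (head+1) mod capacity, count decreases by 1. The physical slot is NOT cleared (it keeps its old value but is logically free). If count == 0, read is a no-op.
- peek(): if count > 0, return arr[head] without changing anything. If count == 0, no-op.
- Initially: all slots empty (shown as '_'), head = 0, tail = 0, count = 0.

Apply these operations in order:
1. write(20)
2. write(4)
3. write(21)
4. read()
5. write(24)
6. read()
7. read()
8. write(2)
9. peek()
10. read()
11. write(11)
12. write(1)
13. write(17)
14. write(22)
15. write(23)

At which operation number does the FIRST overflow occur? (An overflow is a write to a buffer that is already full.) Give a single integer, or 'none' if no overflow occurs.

After op 1 (write(20)): arr=[20 _ _ _ _] head=0 tail=1 count=1
After op 2 (write(4)): arr=[20 4 _ _ _] head=0 tail=2 count=2
After op 3 (write(21)): arr=[20 4 21 _ _] head=0 tail=3 count=3
After op 4 (read()): arr=[20 4 21 _ _] head=1 tail=3 count=2
After op 5 (write(24)): arr=[20 4 21 24 _] head=1 tail=4 count=3
After op 6 (read()): arr=[20 4 21 24 _] head=2 tail=4 count=2
After op 7 (read()): arr=[20 4 21 24 _] head=3 tail=4 count=1
After op 8 (write(2)): arr=[20 4 21 24 2] head=3 tail=0 count=2
After op 9 (peek()): arr=[20 4 21 24 2] head=3 tail=0 count=2
After op 10 (read()): arr=[20 4 21 24 2] head=4 tail=0 count=1
After op 11 (write(11)): arr=[11 4 21 24 2] head=4 tail=1 count=2
After op 12 (write(1)): arr=[11 1 21 24 2] head=4 tail=2 count=3
After op 13 (write(17)): arr=[11 1 17 24 2] head=4 tail=3 count=4
After op 14 (write(22)): arr=[11 1 17 22 2] head=4 tail=4 count=5
After op 15 (write(23)): arr=[11 1 17 22 23] head=0 tail=0 count=5

Answer: 15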